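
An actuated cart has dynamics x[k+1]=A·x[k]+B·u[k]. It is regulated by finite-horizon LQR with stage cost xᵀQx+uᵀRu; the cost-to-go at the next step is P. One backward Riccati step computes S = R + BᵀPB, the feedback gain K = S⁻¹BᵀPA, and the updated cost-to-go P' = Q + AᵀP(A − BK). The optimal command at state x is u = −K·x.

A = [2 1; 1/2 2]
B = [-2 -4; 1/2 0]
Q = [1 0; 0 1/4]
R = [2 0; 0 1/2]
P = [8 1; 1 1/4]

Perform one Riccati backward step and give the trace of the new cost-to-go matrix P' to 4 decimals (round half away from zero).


BᵀP = [-15.5000 -1.8750; -32.0000 -4.0000]
S = R + BᵀPB = [2 0; 0 1/2] + [30.0625 62.0000; 62.0000 128.0000] = [32.0625 62.0000; 62.0000 128.5000]
BᵀPA = [-31.9375 -19.2500; -66.0000 -40.0000]
K = S⁻¹·BᵀPA = [-0.0434 0.0231; -0.4927 -0.3224]
A−BK = [-0.0575 -0.2435; 0.5217 1.9885]
AᵀP(A−BK) = [0.1596 0.2074; 0.2074 0.5475]
P' = Q + AᵀP(A−BK) = [1.1596 0.2074; 0.2074 0.7975]
tr(P') = 1.9571

1.9571


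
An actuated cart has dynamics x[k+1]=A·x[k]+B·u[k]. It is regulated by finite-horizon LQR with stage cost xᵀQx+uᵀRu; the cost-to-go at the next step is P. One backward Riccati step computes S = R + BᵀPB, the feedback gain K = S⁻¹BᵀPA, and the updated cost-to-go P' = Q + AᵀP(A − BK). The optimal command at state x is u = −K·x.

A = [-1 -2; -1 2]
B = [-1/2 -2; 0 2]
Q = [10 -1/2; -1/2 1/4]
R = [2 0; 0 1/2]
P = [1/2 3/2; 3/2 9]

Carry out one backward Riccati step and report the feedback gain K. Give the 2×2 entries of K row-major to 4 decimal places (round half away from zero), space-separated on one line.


BᵀP = [-0.2500 -0.7500; 2.0000 15.0000]
S = R + BᵀPB = [2 0; 0 1/2] + [0.1250 -1.0000; -1.0000 26.0000] = [2.1250 -1.0000; -1.0000 26.5000]
BᵀPA = [1.0000 -1.0000; -17.0000 26.0000]
K = S⁻¹·BᵀPA = [0.1718 -0.0090; -0.6350 0.9808]
A−BK = [-2.1842 -0.0429; 0.2701 0.0384]
AᵀP(A−BK) = [1.5328 -0.3175; -0.3175 0.4904]
P' = Q + AᵀP(A−BK) = [11.5328 -0.8175; -0.8175 0.7404]
tr(P') = 12.2732

0.1718 -0.0090 -0.6350 0.9808


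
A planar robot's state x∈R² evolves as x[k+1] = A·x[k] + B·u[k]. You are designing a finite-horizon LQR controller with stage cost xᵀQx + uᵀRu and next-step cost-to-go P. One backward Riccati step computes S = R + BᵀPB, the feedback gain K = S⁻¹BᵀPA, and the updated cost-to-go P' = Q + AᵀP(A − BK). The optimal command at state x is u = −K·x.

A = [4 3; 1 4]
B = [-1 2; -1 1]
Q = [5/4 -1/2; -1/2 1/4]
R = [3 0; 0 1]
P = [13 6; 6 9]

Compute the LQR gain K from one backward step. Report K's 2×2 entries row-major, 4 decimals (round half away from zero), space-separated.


0.1903 -1.3995 1.8499 1.2306

BᵀP = [-19.0000 -15.0000; 32.0000 21.0000]
S = R + BᵀPB = [3 0; 0 1] + [34.0000 -53.0000; -53.0000 85.0000] = [37.0000 -53.0000; -53.0000 86.0000]
BᵀPA = [-91.0000 -117.0000; 149.0000 180.0000]
K = S⁻¹·BᵀPA = [0.1903 -1.3995; 1.8499 1.2306]
A−BK = [0.4906 -0.8606; -0.6595 1.3700]
AᵀP(A−BK) = [6.6917 -4.7051; -4.7051 19.7614]
P' = Q + AᵀP(A−BK) = [7.9417 -5.2051; -5.2051 20.0114]
tr(P') = 27.9531


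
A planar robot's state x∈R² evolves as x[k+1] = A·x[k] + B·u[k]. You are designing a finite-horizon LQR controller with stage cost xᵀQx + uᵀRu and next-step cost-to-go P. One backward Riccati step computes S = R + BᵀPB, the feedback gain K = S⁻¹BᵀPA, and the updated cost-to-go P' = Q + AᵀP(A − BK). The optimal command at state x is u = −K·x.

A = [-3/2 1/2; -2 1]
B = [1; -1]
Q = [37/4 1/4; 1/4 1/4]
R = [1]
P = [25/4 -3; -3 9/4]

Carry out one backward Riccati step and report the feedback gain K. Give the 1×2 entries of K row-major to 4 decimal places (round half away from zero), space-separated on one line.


-0.2177 -0.0403

BᵀP = [9.2500 -5.2500]
S = R + BᵀPB = [1] + [14.5000] = [15.5000]
BᵀPA = [-3.3750 -0.6250]
K = S⁻¹·BᵀPA = [-0.2177 -0.0403]
A−BK = [-1.2823 0.5403; -2.2177 0.9597]
AᵀP(A−BK) = [4.3276 -1.8236; -1.8236 0.7873]
P' = Q + AᵀP(A−BK) = [13.5776 -1.5736; -1.5736 1.0373]
tr(P') = 14.6149


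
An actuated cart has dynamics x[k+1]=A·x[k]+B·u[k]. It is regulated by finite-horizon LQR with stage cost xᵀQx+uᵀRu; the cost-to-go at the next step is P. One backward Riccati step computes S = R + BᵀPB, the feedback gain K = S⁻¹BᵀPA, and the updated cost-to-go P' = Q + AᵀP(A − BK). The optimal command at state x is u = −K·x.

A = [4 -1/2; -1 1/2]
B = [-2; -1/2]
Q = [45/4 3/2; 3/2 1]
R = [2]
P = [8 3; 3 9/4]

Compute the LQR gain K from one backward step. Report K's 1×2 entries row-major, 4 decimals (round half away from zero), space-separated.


-1.5501 0.1279

BᵀP = [-17.5000 -7.1250]
S = R + BᵀPB = [2] + [38.5625] = [40.5625]
BᵀPA = [-62.8750 5.1875]
K = S⁻¹·BᵀPA = [-1.5501 0.1279]
A−BK = [0.8998 -0.2442; -1.7750 0.5639]
AᵀP(A−BK) = [8.7889 -1.5840; -1.5840 0.3991]
P' = Q + AᵀP(A−BK) = [20.0389 -0.0840; -0.0840 1.3991]
tr(P') = 21.4380


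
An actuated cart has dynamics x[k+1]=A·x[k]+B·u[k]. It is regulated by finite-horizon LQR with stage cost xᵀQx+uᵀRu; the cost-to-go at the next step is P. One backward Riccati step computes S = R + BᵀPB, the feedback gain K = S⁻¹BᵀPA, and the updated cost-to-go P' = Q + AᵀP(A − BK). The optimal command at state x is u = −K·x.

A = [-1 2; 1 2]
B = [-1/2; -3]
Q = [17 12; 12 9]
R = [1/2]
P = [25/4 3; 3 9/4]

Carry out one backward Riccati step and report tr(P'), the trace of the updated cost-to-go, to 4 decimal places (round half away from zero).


BᵀP = [-12.1250 -8.2500]
S = R + BᵀPB = [1/2] + [30.8125] = [31.3125]
BᵀPA = [3.8750 -40.7500]
K = S⁻¹·BᵀPA = [0.1238 -1.3014]
A−BK = [-0.9381 1.3493; 1.3713 -1.9042]
AᵀP(A−BK) = [2.0205 -2.9571; -2.9571 4.9681]
P' = Q + AᵀP(A−BK) = [19.0205 9.0429; 9.0429 13.9681]
tr(P') = 32.9885

32.9885


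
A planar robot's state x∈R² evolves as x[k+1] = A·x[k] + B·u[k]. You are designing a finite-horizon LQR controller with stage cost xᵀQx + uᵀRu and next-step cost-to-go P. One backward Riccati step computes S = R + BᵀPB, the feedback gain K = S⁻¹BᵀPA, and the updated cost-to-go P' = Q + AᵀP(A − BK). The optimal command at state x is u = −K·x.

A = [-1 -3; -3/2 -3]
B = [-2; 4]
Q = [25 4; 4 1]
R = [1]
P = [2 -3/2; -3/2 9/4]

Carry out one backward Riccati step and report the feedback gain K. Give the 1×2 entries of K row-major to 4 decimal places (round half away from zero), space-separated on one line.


BᵀP = [-10.0000 12.0000]
S = R + BᵀPB = [1] + [68.0000] = [69.0000]
BᵀPA = [-8.0000 -6.0000]
K = S⁻¹·BᵀPA = [-0.1159 -0.0870]
A−BK = [-1.2319 -3.1739; -1.0362 -2.6522]
AᵀP(A−BK) = [1.6350 4.1793; 4.1793 10.7283]
P' = Q + AᵀP(A−BK) = [26.6350 8.1793; 8.1793 11.7283]
tr(P') = 38.3632

-0.1159 -0.0870


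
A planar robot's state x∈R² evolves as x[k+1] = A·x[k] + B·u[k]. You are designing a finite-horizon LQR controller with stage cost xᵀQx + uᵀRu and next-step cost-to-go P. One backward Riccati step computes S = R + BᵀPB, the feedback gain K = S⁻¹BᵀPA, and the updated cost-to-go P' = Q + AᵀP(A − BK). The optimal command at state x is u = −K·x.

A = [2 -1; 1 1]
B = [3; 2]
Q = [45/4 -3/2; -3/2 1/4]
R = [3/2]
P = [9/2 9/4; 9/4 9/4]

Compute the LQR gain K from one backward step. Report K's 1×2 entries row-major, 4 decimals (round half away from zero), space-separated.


0.6058 -0.0865

BᵀP = [18.0000 11.2500]
S = R + BᵀPB = [3/2] + [76.5000] = [78.0000]
BᵀPA = [47.2500 -6.7500]
K = S⁻¹·BᵀPA = [0.6058 -0.0865]
A−BK = [0.1827 -0.7404; -0.2115 1.1731]
AᵀP(A−BK) = [0.6274 -0.4111; -0.4111 1.6659]
P' = Q + AᵀP(A−BK) = [11.8774 -1.9111; -1.9111 1.9159]
tr(P') = 13.7933


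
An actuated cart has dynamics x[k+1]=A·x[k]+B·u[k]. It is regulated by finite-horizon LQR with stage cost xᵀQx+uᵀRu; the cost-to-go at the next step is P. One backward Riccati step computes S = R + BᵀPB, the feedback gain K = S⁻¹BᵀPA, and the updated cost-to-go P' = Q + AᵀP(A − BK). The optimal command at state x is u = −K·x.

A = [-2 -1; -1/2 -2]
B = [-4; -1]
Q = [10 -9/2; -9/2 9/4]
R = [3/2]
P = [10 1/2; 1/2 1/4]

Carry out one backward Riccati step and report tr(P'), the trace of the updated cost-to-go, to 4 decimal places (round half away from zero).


BᵀP = [-40.5000 -2.2500]
S = R + BᵀPB = [3/2] + [164.2500] = [165.7500]
BᵀPA = [82.1250 45.0000]
K = S⁻¹·BᵀPA = [0.4955 0.2715]
A−BK = [-0.0181 0.0860; -0.0045 -1.7285]
AᵀP(A−BK) = [0.3716 0.2036; 0.2036 0.7828]
P' = Q + AᵀP(A−BK) = [10.3716 -4.2964; -4.2964 3.0328]
tr(P') = 13.4044

13.4044


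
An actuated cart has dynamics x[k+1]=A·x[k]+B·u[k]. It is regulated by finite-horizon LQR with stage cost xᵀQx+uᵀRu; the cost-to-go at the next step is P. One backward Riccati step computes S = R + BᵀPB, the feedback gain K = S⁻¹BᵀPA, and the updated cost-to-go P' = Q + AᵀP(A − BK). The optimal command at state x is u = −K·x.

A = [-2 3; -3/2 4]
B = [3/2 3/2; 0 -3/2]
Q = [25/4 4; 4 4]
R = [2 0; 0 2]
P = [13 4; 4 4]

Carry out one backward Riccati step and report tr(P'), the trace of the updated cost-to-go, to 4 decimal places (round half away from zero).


BᵀP = [19.5000 6.0000; 13.5000 0.0000]
S = R + BᵀPB = [2 0; 0 2] + [29.2500 20.2500; 20.2500 20.2500] = [31.2500 20.2500; 20.2500 22.2500]
BᵀPA = [-48.0000 82.5000; -27.0000 40.5000]
K = S⁻¹·BᵀPA = [-1.8273 3.5600; 0.4496 -1.4198]
A−BK = [0.0666 -0.2103; -0.8256 1.8703]
AᵀP(A−BK) = [9.4268 -19.4531; -19.4531 40.7993]
P' = Q + AᵀP(A−BK) = [15.6768 -15.4531; -15.4531 44.7993]
tr(P') = 60.4761

60.4761


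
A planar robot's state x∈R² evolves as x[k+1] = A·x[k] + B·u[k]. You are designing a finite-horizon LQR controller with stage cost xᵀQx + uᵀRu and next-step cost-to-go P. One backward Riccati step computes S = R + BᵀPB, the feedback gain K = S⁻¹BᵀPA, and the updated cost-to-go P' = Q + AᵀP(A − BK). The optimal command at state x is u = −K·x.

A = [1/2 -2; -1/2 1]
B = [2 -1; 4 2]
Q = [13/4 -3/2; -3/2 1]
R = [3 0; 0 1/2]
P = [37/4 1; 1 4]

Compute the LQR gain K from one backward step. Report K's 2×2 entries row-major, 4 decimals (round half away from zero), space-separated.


BᵀP = [22.5000 18.0000; -7.2500 7.0000]
S = R + BᵀPB = [3 0; 0 1/2] + [117.0000 13.5000; 13.5000 21.2500] = [120.0000 13.5000; 13.5000 21.7500]
BᵀPA = [2.2500 -27.0000; -7.1250 21.5000]
K = S⁻¹·BᵀPA = [0.0598 -0.3614; -0.3647 1.2129]
A−BK = [0.0158 -0.0643; -0.0097 0.0201]
AᵀP(A−BK) = [0.0796 -0.2952; -0.2952 1.1647]
P' = Q + AᵀP(A−BK) = [3.3296 -1.7952; -1.7952 2.1647]
tr(P') = 5.4942

0.0598 -0.3614 -0.3647 1.2129


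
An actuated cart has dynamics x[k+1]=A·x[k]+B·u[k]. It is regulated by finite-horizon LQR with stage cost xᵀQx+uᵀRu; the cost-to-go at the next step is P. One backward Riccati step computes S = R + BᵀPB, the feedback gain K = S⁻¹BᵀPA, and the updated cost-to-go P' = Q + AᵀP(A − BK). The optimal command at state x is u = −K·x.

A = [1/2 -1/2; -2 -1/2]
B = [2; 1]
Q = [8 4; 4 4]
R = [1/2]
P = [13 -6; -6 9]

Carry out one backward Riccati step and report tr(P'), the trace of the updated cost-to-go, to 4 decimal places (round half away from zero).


56.9967

BᵀP = [20.0000 -3.0000]
S = R + BᵀPB = [1/2] + [37.0000] = [37.5000]
BᵀPA = [16.0000 -8.5000]
K = S⁻¹·BᵀPA = [0.4267 -0.2267]
A−BK = [-0.3533 -0.0467; -2.4267 -0.2733]
AᵀP(A−BK) = [44.4233 4.8767; 4.8767 0.5733]
P' = Q + AᵀP(A−BK) = [52.4233 8.8767; 8.8767 4.5733]
tr(P') = 56.9967


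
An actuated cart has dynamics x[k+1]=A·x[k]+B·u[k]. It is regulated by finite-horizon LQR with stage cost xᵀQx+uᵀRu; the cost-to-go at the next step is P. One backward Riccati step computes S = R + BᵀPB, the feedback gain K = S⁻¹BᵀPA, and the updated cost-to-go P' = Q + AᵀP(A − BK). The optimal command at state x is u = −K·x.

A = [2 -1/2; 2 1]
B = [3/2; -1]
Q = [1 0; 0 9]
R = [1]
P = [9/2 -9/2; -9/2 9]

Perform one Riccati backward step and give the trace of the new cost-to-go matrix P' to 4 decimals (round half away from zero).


BᵀP = [11.2500 -15.7500]
S = R + BᵀPB = [1] + [32.6250] = [33.6250]
BᵀPA = [-9.0000 -21.3750]
K = S⁻¹·BᵀPA = [-0.2677 -0.6357]
A−BK = [2.4015 0.4535; 1.7323 0.3643]
AᵀP(A−BK) = [15.5911 3.2788; 3.2788 1.0372]
P' = Q + AᵀP(A−BK) = [16.5911 3.2788; 3.2788 10.0372]
tr(P') = 26.6283

26.6283


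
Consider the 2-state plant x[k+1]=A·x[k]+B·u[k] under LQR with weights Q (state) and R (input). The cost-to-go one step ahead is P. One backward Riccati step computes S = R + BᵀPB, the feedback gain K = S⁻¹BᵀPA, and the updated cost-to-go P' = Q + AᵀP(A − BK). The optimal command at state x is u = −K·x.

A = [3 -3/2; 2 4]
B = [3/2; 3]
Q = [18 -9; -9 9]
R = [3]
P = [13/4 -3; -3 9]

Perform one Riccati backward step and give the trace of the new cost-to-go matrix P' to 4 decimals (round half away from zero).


83.1516

BᵀP = [-4.1250 22.5000]
S = R + BᵀPB = [3] + [61.3125] = [64.3125]
BᵀPA = [32.6250 96.1875]
K = S⁻¹·BᵀPA = [0.5073 1.4956]
A−BK = [2.2391 -3.7434; 0.4781 -0.4869]
AᵀP(A−BK) = [12.6997 -18.4198; -18.4198 43.4519]
P' = Q + AᵀP(A−BK) = [30.6997 -27.4198; -27.4198 52.4519]
tr(P') = 83.1516


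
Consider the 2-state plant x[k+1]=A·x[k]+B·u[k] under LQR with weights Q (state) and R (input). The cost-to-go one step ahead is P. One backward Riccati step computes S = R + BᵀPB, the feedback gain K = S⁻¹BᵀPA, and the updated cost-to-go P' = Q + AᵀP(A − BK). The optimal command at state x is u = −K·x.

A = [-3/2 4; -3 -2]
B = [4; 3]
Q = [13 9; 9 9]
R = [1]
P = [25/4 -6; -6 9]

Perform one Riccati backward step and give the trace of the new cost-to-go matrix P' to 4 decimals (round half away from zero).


272.3191

BᵀP = [7.0000 3.0000]
S = R + BᵀPB = [1] + [37.0000] = [38.0000]
BᵀPA = [-19.5000 22.0000]
K = S⁻¹·BᵀPA = [-0.5132 0.5789]
A−BK = [0.5526 1.6842; -1.4605 -3.7368]
AᵀP(A−BK) = [31.0559 81.7895; 81.7895 219.2632]
P' = Q + AᵀP(A−BK) = [44.0559 90.7895; 90.7895 228.2632]
tr(P') = 272.3191


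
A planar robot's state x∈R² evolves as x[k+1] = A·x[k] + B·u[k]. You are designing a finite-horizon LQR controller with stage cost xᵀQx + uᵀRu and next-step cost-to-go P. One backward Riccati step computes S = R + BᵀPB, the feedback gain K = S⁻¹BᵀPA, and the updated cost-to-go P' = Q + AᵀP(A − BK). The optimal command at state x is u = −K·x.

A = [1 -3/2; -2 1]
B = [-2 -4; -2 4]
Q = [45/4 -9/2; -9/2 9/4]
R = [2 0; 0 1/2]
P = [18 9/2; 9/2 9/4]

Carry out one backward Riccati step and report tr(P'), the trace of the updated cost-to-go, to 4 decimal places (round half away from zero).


BᵀP = [-45.0000 -13.5000; -54.0000 -9.0000]
S = R + BᵀPB = [2 0; 0 1/2] + [117.0000 126.0000; 126.0000 180.0000] = [119.0000 126.0000; 126.0000 180.5000]
BᵀPA = [-18.0000 54.0000; -36.0000 72.0000]
K = S⁻¹·BᵀPA = [0.2297 0.1205; -0.3598 0.3148]
A−BK = [0.0203 0.0001; -0.1015 -0.0183]
AᵀP(A−BK) = [0.1823 0.0012; 0.0012 0.0793]
P' = Q + AᵀP(A−BK) = [11.4323 -4.4988; -4.4988 2.3293]
tr(P') = 13.7616

13.7616


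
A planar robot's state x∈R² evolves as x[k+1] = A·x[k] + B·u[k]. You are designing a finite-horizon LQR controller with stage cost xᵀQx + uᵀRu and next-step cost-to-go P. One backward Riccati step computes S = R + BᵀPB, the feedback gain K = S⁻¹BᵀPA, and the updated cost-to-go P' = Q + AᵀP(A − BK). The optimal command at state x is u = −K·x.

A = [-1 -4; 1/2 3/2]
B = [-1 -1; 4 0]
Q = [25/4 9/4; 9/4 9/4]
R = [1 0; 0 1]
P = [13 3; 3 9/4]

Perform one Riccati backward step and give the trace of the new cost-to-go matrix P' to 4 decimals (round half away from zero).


BᵀP = [-1.0000 6.0000; -13.0000 -3.0000]
S = R + BᵀPB = [1 0; 0 1] + [25.0000 1.0000; 1.0000 13.0000] = [26.0000 1.0000; 1.0000 14.0000]
BᵀPA = [4.0000 13.0000; 11.5000 47.5000]
K = S⁻¹·BᵀPA = [0.1226 0.3705; 0.8127 3.3664]
A−BK = [-0.0647 -0.2631; 0.0096 0.0179]
AᵀP(A−BK) = [0.7264 2.9919; 2.9919 12.3421]
P' = Q + AᵀP(A−BK) = [6.9764 5.2419; 5.2419 14.5921]
tr(P') = 21.5685

21.5685


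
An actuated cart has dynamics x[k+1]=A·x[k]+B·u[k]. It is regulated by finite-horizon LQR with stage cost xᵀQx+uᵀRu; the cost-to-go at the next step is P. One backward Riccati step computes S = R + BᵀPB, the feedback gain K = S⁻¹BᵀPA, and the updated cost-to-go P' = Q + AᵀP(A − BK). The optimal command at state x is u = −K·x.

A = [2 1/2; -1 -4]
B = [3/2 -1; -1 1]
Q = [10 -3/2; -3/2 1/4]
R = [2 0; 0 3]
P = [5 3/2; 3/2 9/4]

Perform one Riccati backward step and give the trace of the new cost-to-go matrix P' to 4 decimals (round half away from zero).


41.0386

BᵀP = [6.0000 0.0000; -3.5000 0.7500]
S = R + BᵀPB = [2 0; 0 3] + [9.0000 -6.0000; -6.0000 4.2500] = [11.0000 -6.0000; -6.0000 7.2500]
BᵀPA = [12.0000 3.0000; -7.7500 -4.7500]
K = S⁻¹·BᵀPA = [0.9257 -0.1543; -0.3029 -0.7829]
A−BK = [0.3086 -0.0514; 0.2286 -3.3714]
AᵀP(A−BK) = [2.7943 -2.9657; -2.9657 27.9943]
P' = Q + AᵀP(A−BK) = [12.7943 -4.4657; -4.4657 28.2443]
tr(P') = 41.0386


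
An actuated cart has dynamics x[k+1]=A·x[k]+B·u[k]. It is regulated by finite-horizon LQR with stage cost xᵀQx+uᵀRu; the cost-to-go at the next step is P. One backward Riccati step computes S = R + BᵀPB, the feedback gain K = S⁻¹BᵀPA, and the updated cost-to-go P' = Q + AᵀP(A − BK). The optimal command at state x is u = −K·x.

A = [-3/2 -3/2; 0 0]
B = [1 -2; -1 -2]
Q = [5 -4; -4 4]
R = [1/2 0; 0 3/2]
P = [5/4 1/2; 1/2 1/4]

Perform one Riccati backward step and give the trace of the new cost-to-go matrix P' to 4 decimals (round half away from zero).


9.6938

BᵀP = [0.7500 0.2500; -3.5000 -1.5000]
S = R + BᵀPB = [1/2 0; 0 3/2] + [0.5000 -2.0000; -2.0000 10.0000] = [1.0000 -2.0000; -2.0000 11.5000]
BᵀPA = [-1.1250 -1.1250; 5.2500 5.2500]
K = S⁻¹·BᵀPA = [-0.3250 -0.3250; 0.4000 0.4000]
A−BK = [-0.3750 -0.3750; 0.4750 0.4750]
AᵀP(A−BK) = [0.3469 0.3469; 0.3469 0.3469]
P' = Q + AᵀP(A−BK) = [5.3469 -3.6531; -3.6531 4.3469]
tr(P') = 9.6938


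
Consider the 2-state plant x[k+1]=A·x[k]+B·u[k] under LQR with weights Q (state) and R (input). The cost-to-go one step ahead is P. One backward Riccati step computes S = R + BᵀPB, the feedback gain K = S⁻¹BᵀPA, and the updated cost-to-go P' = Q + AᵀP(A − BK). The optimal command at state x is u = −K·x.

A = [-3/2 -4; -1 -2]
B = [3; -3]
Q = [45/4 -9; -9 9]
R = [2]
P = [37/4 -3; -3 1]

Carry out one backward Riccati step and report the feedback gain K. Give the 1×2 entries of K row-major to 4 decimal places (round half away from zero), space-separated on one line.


BᵀP = [36.7500 -12.0000]
S = R + BᵀPB = [2] + [146.2500] = [148.2500]
BᵀPA = [-43.1250 -123.0000]
K = S⁻¹·BᵀPA = [-0.2909 -0.8297]
A−BK = [-0.6273 -1.5110; -1.8727 -4.4890]
AᵀP(A−BK) = [0.2677 0.7201; 0.7201 1.9494]
P' = Q + AᵀP(A−BK) = [11.5177 -8.2799; -8.2799 10.9494]
tr(P') = 22.4671

-0.2909 -0.8297


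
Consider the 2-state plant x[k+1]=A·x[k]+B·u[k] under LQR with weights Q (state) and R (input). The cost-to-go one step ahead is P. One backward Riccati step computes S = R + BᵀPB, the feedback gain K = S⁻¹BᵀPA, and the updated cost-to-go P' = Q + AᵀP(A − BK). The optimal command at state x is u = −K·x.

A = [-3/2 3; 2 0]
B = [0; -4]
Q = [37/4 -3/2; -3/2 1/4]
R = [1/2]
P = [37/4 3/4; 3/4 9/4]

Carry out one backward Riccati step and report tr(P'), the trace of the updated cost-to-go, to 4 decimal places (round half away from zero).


BᵀP = [-3.0000 -9.0000]
S = R + BᵀPB = [1/2] + [36.0000] = [36.5000]
BᵀPA = [-13.5000 -9.0000]
K = S⁻¹·BᵀPA = [-0.3699 -0.2466]
A−BK = [-1.5000 3.0000; 0.5205 -0.9863]
AᵀP(A−BK) = [20.3193 -40.4538; -40.4538 81.0308]
P' = Q + AᵀP(A−BK) = [29.5693 -41.9538; -41.9538 81.2808]
tr(P') = 110.8502

110.8502


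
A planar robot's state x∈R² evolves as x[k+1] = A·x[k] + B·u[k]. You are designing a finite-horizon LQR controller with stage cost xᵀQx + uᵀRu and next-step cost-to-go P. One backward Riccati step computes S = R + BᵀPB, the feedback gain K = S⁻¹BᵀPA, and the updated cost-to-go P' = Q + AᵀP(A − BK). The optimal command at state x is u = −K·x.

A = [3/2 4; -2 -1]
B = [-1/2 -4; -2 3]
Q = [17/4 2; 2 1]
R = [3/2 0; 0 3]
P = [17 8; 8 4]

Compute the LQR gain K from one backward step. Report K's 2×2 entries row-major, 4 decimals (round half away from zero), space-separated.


0.1462 -0.8669 -0.2946 -0.8592

BᵀP = [-24.5000 -12.0000; -44.0000 -20.0000]
S = R + BᵀPB = [3/2 0; 0 3] + [36.2500 62.0000; 62.0000 116.0000] = [37.7500 62.0000; 62.0000 119.0000]
BᵀPA = [-12.7500 -86.0000; -26.0000 -156.0000]
K = S⁻¹·BᵀPA = [0.1462 -0.8669; -0.2946 -0.8592]
A−BK = [0.3945 0.1296; -0.8238 -0.1562]
AᵀP(A−BK) = [0.4530 0.6062; 0.6062 3.4015]
P' = Q + AᵀP(A−BK) = [4.7030 2.6062; 2.6062 4.4015]
tr(P') = 9.1044


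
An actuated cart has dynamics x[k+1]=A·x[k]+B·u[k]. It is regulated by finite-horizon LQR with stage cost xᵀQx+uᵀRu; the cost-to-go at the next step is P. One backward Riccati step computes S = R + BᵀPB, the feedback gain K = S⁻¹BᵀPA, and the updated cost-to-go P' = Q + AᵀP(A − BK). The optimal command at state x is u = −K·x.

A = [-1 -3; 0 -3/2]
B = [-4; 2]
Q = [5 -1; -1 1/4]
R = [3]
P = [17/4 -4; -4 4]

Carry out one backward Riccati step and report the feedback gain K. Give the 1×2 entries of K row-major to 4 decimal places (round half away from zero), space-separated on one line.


0.1656 0.2583

BᵀP = [-25.0000 24.0000]
S = R + BᵀPB = [3] + [148.0000] = [151.0000]
BᵀPA = [25.0000 39.0000]
K = S⁻¹·BᵀPA = [0.1656 0.2583]
A−BK = [-0.3377 -1.9669; -0.3311 -2.0166]
AᵀP(A−BK) = [0.1109 0.2930; 0.2930 1.1772]
P' = Q + AᵀP(A−BK) = [5.1109 -0.7070; -0.7070 1.4272]
tr(P') = 6.5381


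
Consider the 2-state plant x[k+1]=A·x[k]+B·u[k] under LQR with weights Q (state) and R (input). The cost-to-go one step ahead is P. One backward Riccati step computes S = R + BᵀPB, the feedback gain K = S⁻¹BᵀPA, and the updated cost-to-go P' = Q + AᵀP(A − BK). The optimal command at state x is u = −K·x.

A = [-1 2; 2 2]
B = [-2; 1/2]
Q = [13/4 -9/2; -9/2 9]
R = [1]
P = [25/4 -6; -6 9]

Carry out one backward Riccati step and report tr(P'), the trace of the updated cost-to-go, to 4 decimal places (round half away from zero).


BᵀP = [-15.5000 16.5000]
S = R + BᵀPB = [1] + [39.2500] = [40.2500]
BᵀPA = [48.5000 2.0000]
K = S⁻¹·BᵀPA = [1.2050 0.0497]
A−BK = [1.4099 2.0994; 1.3975 1.9752]
AᵀP(A−BK) = [7.8090 9.0901; 9.0901 12.9006]
P' = Q + AᵀP(A−BK) = [11.0590 4.5901; 4.5901 21.9006]
tr(P') = 32.9596

32.9596


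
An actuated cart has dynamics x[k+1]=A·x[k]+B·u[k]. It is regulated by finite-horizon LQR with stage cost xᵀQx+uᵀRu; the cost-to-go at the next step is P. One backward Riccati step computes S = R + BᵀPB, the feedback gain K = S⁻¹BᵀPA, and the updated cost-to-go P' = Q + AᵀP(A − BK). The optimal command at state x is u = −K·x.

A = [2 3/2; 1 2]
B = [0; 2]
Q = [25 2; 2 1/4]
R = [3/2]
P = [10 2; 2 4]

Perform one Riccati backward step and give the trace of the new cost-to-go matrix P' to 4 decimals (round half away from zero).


85.4643

BᵀP = [4.0000 8.0000]
S = R + BᵀPB = [3/2] + [16.0000] = [17.5000]
BᵀPA = [16.0000 22.0000]
K = S⁻¹·BᵀPA = [0.9143 1.2571]
A−BK = [2.0000 1.5000; -0.8286 -0.5143]
AᵀP(A−BK) = [37.3714 28.8857; 28.8857 22.8429]
P' = Q + AᵀP(A−BK) = [62.3714 30.8857; 30.8857 23.0929]
tr(P') = 85.4643


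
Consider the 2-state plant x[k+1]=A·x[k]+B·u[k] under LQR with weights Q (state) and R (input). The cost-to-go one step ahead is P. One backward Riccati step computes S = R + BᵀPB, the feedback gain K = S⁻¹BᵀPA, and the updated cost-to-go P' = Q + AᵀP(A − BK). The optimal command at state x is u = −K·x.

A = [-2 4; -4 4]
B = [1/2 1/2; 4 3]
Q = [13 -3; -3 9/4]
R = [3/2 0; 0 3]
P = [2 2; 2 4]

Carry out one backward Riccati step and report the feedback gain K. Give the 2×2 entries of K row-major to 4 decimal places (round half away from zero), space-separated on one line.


-0.8718 1.0183 -0.3871 0.5161

BᵀP = [9.0000 17.0000; 7.0000 13.0000]
S = R + BᵀPB = [3/2 0; 0 3] + [72.5000 55.5000; 55.5000 42.5000] = [74.0000 55.5000; 55.5000 45.5000]
BᵀPA = [-86.0000 104.0000; -66.0000 80.0000]
K = S⁻¹·BᵀPA = [-0.8718 1.0183; -0.3871 0.5161]
A−BK = [-1.3705 3.2328; 0.6486 -1.6216]
AᵀP(A−BK) = [3.4734 -6.3609; -6.3609 12.8056]
P' = Q + AᵀP(A−BK) = [16.4734 -9.3609; -9.3609 15.0556]
tr(P') = 31.5290


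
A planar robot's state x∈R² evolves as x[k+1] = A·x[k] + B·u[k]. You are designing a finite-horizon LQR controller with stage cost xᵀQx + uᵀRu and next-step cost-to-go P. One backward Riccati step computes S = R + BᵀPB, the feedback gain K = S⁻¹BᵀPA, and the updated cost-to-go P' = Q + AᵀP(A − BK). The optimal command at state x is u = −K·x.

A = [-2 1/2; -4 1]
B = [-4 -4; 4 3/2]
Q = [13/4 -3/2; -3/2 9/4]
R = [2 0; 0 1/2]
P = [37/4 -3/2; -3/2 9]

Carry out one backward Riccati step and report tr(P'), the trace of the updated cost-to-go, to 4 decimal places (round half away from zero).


15.5758

BᵀP = [-43.0000 42.0000; -39.2500 19.5000]
S = R + BᵀPB = [2 0; 0 1/2] + [340.0000 235.0000; 235.0000 186.2500] = [342.0000 235.0000; 235.0000 186.7500]
BᵀPA = [-82.0000 20.5000; 0.5000 -0.1250]
K = S⁻¹·BᵀPA = [-1.7853 0.4463; 2.2492 -0.5623]
A−BK = [-0.1443 0.0361; -0.2327 0.0582]
AᵀP(A−BK) = [9.4831 -2.3708; -2.3708 0.5927]
P' = Q + AᵀP(A−BK) = [12.7331 -3.8708; -3.8708 2.8427]
tr(P') = 15.5758


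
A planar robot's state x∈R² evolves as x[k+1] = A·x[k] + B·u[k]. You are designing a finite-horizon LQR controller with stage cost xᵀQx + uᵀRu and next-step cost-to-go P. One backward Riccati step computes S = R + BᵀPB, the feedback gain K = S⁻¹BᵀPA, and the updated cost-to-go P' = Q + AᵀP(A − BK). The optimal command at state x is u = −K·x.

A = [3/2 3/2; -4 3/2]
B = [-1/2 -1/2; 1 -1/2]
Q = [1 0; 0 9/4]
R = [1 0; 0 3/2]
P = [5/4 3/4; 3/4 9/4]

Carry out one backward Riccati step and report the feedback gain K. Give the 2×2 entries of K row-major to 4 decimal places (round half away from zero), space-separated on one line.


-2.3179 0.6682 0.7935 -1.1206

BᵀP = [0.1250 1.8750; -1.0000 -1.5000]
S = R + BᵀPB = [1 0; 0 3/2] + [1.8125 -1.0000; -1.0000 1.2500] = [2.8125 -1.0000; -1.0000 2.7500]
BᵀPA = [-7.3125 3.0000; 4.5000 -3.7500]
K = S⁻¹·BᵀPA = [-2.3179 0.6682; 0.7935 -1.1206]
A−BK = [0.7378 1.2738; -1.2854 0.2715]
AᵀP(A−BK) = [9.2923 -3.5708; -3.5708 5.0429]
P' = Q + AᵀP(A−BK) = [10.2923 -3.5708; -3.5708 7.2929]
tr(P') = 17.5853


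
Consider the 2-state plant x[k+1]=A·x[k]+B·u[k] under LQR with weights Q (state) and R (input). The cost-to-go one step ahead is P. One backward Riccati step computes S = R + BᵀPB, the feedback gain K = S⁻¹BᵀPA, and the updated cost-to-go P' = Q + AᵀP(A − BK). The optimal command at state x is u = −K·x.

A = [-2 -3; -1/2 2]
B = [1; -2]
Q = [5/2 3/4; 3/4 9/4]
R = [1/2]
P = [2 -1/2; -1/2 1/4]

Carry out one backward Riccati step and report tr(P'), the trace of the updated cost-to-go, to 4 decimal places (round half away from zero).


9.3125

BᵀP = [3.0000 -1.0000]
S = R + BᵀPB = [1/2] + [5.0000] = [5.5000]
BᵀPA = [-5.5000 -11.0000]
K = S⁻¹·BᵀPA = [-1.0000 -2.0000]
A−BK = [-1.0000 -1.0000; -2.5000 -2.0000]
AᵀP(A−BK) = [1.5625 2.0000; 2.0000 3.0000]
P' = Q + AᵀP(A−BK) = [4.0625 2.7500; 2.7500 5.2500]
tr(P') = 9.3125


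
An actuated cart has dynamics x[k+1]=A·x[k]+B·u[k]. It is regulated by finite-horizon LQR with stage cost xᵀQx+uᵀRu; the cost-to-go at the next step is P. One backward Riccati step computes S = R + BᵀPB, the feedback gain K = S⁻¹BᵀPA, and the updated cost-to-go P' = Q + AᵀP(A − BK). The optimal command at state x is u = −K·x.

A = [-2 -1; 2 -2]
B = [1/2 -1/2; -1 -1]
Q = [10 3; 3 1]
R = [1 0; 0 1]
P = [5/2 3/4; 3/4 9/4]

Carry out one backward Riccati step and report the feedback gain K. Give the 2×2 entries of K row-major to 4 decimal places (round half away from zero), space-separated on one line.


-1.6878 0.2751 0.3228 1.4709

BᵀP = [0.5000 -1.8750; -2.0000 -2.6250]
S = R + BᵀPB = [1 0; 0 1] + [2.1250 1.6250; 1.6250 3.6250] = [3.1250 1.6250; 1.6250 4.6250]
BᵀPA = [-4.7500 3.2500; -1.2500 7.2500]
K = S⁻¹·BᵀPA = [-1.6878 0.2751; 0.3228 1.4709]
A−BK = [-0.9947 -0.4021; 0.6349 -0.2540]
AᵀP(A−BK) = [5.3862 0.6455; 0.6455 2.9418]
P' = Q + AᵀP(A−BK) = [15.3862 3.6455; 3.6455 3.9418]
tr(P') = 19.3280


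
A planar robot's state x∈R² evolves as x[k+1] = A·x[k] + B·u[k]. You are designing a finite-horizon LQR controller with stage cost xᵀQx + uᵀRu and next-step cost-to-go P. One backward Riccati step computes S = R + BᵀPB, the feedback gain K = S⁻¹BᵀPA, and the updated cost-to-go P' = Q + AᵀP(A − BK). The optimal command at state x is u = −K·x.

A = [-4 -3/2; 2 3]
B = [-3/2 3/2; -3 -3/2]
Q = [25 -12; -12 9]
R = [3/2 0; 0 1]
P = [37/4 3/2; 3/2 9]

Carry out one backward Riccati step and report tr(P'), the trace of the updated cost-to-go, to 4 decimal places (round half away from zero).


40.9625

BᵀP = [-18.3750 -29.2500; 11.6250 -11.2500]
S = R + BᵀPB = [3/2 0; 0 1] + [115.3125 16.3125; 16.3125 34.3125] = [116.8125 16.3125; 16.3125 35.3125]
BᵀPA = [15.0000 -60.1875; -69.0000 -51.1875]
K = S⁻¹·BᵀPA = [0.4289 -0.3344; -2.1521 -1.2951]
A−BK = [-0.1284 -0.0590; 0.0586 0.0542]
AᵀP(A−BK) = [5.0685 2.6550; 2.6550 1.8940]
P' = Q + AᵀP(A−BK) = [30.0685 -9.3450; -9.3450 10.8940]
tr(P') = 40.9625


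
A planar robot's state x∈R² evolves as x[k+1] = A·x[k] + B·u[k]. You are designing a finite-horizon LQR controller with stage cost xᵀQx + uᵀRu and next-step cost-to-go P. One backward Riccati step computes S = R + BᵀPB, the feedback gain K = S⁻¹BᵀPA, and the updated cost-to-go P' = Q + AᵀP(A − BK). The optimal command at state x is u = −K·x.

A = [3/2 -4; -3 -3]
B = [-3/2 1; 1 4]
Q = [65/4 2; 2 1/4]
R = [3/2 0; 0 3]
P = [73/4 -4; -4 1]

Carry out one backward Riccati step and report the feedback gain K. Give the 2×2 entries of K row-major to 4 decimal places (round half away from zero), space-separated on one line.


BᵀP = [-31.3750 7.0000; 2.2500 0.0000]
S = R + BᵀPB = [3/2 0; 0 3] + [54.0625 -3.3750; -3.3750 2.2500] = [55.5625 -3.3750; -3.3750 5.2500]
BᵀPA = [-68.0625 104.5000; 3.3750 -9.0000]
K = S⁻¹·BᵀPA = [-1.2341 1.8488; -0.1505 -0.5258]
A−BK = [-0.2007 -0.7010; -1.1639 -2.7458]
AᵀP(A−BK) = [2.5736 -2.8896; -2.8896 7.0656]
P' = Q + AᵀP(A−BK) = [18.8236 -0.8896; -0.8896 7.3156]
tr(P') = 26.1391

-1.2341 1.8488 -0.1505 -0.5258


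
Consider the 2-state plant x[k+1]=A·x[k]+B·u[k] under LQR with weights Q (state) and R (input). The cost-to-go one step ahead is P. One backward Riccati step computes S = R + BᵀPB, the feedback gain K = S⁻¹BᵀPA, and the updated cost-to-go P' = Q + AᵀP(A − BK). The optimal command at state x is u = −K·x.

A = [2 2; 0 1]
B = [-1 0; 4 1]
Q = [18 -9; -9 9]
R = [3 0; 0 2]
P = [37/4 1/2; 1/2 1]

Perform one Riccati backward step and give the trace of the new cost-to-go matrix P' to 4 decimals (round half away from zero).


BᵀP = [-7.2500 3.5000; 0.5000 1.0000]
S = R + BᵀPB = [3 0; 0 2] + [21.2500 3.5000; 3.5000 1.0000] = [24.2500 3.5000; 3.5000 3.0000]
BᵀPA = [-14.5000 -11.0000; 1.0000 2.0000]
K = S⁻¹·BᵀPA = [-0.7769 -0.6612; 1.2397 1.4380]
A−BK = [1.2231 1.3388; 1.8678 2.2066]
AᵀP(A−BK) = [24.4959 26.9752; 26.9752 29.8512]
P' = Q + AᵀP(A−BK) = [42.4959 17.9752; 17.9752 38.8512]
tr(P') = 81.3471

81.3471


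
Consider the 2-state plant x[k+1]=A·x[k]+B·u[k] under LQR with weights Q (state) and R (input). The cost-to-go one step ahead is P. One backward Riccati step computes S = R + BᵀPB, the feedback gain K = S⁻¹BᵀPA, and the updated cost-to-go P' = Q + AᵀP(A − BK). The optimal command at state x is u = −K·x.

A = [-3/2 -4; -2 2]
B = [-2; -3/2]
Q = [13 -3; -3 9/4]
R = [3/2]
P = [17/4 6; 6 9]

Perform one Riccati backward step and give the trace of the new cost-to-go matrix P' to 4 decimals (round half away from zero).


20.1495

BᵀP = [-17.5000 -25.5000]
S = R + BᵀPB = [3/2] + [73.2500] = [74.7500]
BᵀPA = [77.2500 19.0000]
K = S⁻¹·BᵀPA = [1.0334 0.2542]
A−BK = [0.5669 -3.4916; -0.4498 2.3813]
AᵀP(A−BK) = [1.7289 -0.1355; -0.1355 3.1706]
P' = Q + AᵀP(A−BK) = [14.7289 -3.1355; -3.1355 5.4206]
tr(P') = 20.1495


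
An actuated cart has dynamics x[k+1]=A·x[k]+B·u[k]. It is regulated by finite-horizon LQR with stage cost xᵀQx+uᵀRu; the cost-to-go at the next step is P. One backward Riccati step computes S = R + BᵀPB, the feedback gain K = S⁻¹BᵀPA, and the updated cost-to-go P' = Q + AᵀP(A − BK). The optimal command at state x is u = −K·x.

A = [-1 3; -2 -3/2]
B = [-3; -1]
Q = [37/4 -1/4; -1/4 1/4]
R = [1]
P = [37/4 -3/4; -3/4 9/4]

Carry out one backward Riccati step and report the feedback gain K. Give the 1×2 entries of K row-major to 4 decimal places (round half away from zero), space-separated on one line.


BᵀP = [-27.0000 0.0000]
S = R + BᵀPB = [1] + [81.0000] = [82.0000]
BᵀPA = [27.0000 -81.0000]
K = S⁻¹·BᵀPA = [0.3293 -0.9878]
A−BK = [-0.0122 0.0366; -1.6707 -2.4878]
AᵀP(A−BK) = [6.3598 9.0457; 9.0457 15.0503]
P' = Q + AᵀP(A−BK) = [15.6098 8.7957; 8.7957 15.3003]
tr(P') = 30.9101

0.3293 -0.9878


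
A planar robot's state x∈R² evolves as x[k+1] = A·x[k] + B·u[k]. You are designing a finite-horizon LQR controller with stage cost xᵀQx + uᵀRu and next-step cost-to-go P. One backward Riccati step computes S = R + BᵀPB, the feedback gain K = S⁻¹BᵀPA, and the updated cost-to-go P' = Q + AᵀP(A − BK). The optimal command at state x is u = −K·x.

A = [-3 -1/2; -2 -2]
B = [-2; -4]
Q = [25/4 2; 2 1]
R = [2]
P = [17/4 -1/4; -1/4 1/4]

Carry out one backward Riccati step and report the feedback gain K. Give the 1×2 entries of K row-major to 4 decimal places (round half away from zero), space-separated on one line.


1.2368 0.2500

BᵀP = [-7.5000 -0.5000]
S = R + BᵀPB = [2] + [17.0000] = [19.0000]
BᵀPA = [23.5000 4.7500]
K = S⁻¹·BᵀPA = [1.2368 0.2500]
A−BK = [-0.5263 0.0000; 2.9474 -1.0000]
AᵀP(A−BK) = [7.1842 -0.2500; -0.2500 0.3750]
P' = Q + AᵀP(A−BK) = [13.4342 1.7500; 1.7500 1.3750]
tr(P') = 14.8092


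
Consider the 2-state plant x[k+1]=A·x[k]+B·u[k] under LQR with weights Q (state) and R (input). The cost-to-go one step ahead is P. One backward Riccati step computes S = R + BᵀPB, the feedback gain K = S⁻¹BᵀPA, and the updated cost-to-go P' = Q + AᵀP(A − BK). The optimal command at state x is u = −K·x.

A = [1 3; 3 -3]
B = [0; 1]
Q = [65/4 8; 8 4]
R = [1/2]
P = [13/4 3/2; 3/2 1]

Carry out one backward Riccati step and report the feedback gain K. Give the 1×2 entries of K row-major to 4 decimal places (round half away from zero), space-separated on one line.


3.0000 1.0000

BᵀP = [1.5000 1.0000]
S = R + BᵀPB = [1/2] + [1.0000] = [1.5000]
BᵀPA = [4.5000 1.5000]
K = S⁻¹·BᵀPA = [3.0000 1.0000]
A−BK = [1.0000 3.0000; 0.0000 -4.0000]
AᵀP(A−BK) = [7.7500 5.2500; 5.2500 9.7500]
P' = Q + AᵀP(A−BK) = [24.0000 13.2500; 13.2500 13.7500]
tr(P') = 37.7500


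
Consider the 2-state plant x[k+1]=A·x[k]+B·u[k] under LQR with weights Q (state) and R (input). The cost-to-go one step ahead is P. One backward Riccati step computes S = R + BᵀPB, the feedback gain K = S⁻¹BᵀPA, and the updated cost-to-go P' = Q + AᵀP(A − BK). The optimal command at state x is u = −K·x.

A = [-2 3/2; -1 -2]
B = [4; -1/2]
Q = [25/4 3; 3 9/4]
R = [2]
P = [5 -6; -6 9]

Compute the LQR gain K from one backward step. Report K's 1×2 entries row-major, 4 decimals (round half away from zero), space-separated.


BᵀP = [23.0000 -28.5000]
S = R + BᵀPB = [2] + [106.2500] = [108.2500]
BᵀPA = [-17.5000 91.5000]
K = S⁻¹·BᵀPA = [-0.1617 0.8453]
A−BK = [-1.3533 -1.8811; -1.0808 -1.5774]
AᵀP(A−BK) = [2.1709 2.7921; 2.7921 5.9082]
P' = Q + AᵀP(A−BK) = [8.4209 5.7921; 5.7921 8.1582]
tr(P') = 16.5791

-0.1617 0.8453


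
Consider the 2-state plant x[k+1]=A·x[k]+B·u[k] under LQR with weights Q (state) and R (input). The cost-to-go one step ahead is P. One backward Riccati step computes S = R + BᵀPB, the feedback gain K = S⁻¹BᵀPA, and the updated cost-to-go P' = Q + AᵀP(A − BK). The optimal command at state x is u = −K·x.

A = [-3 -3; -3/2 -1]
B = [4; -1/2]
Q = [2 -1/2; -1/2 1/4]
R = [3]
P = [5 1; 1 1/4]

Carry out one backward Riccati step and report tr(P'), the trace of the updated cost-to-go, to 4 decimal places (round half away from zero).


BᵀP = [19.5000 3.8750]
S = R + BᵀPB = [3] + [76.0625] = [79.0625]
BᵀPA = [-64.3125 -62.3750]
K = S⁻¹·BᵀPA = [-0.8134 -0.7889]
A−BK = [0.2538 0.1557; -1.9067 -1.3945]
AᵀP(A−BK) = [2.2482 2.1368; 2.1368 2.0403]
P' = Q + AᵀP(A−BK) = [4.2482 1.6368; 1.6368 2.2903]
tr(P') = 6.5385

6.5385


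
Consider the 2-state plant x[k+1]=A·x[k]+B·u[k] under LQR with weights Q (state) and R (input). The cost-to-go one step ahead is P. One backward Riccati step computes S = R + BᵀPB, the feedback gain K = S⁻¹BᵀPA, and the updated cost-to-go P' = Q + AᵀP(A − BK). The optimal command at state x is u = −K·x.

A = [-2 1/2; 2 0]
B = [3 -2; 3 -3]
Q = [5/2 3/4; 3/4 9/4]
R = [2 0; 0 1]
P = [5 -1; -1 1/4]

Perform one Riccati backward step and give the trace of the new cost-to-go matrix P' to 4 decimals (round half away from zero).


BᵀP = [12.0000 -2.2500; -7.0000 1.2500]
S = R + BᵀPB = [2 0; 0 1] + [29.2500 -17.2500; -17.2500 10.2500] = [31.2500 -17.2500; -17.2500 11.2500]
BᵀPA = [-28.5000 6.0000; 16.5000 -3.5000]
K = S⁻¹·BᵀPA = [-0.6667 0.1319; 0.4444 -0.1088]
A−BK = [0.8889 -0.1134; 5.3333 -0.7222]
AᵀP(A−BK) = [2.6667 -0.4444; -0.4444 0.0775]
P' = Q + AᵀP(A−BK) = [5.1667 0.3056; 0.3056 2.3275]
tr(P') = 7.4942

7.4942


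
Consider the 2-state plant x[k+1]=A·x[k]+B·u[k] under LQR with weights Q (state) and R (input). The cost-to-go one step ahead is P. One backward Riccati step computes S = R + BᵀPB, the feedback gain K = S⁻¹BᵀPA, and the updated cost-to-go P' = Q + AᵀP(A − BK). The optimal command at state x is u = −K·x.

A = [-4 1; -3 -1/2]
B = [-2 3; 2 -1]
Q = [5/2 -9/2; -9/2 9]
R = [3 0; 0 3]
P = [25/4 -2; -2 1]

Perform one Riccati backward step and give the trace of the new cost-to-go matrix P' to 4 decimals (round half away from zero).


19.4889

BᵀP = [-16.5000 6.0000; 20.7500 -7.0000]
S = R + BᵀPB = [3 0; 0 3] + [45.0000 -55.5000; -55.5000 69.2500] = [48.0000 -55.5000; -55.5000 72.2500]
BᵀPA = [48.0000 -19.5000; -62.0000 24.2500]
K = S⁻¹·BᵀPA = [0.0696 -0.1625; -0.8046 0.2108]
A−BK = [-1.4468 0.0426; -3.9439 0.0358]
AᵀP(A−BK) = [7.7698 -0.6296; -0.6296 0.2191]
P' = Q + AᵀP(A−BK) = [10.2698 -5.1296; -5.1296 9.2191]
tr(P') = 19.4889


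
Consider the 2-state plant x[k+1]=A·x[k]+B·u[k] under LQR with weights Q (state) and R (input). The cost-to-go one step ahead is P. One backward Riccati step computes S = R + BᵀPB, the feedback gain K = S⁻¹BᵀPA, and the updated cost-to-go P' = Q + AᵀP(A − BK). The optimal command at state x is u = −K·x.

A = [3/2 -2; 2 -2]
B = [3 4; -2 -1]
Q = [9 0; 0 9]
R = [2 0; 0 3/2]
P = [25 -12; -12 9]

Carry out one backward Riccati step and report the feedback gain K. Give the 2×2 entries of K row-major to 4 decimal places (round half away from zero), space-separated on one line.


BᵀP = [99.0000 -54.0000; 112.0000 -57.0000]
S = R + BᵀPB = [2 0; 0 3/2] + [405.0000 450.0000; 450.0000 505.0000] = [407.0000 450.0000; 450.0000 506.5000]
BᵀPA = [40.5000 -90.0000; 54.0000 -110.0000]
K = S⁻¹·BᵀPA = [-1.0387 1.0739; 1.0295 -1.1713]
A−BK = [0.4983 -0.5366; 0.9520 -1.0235]
AᵀP(A−BK) = [6.7269 -7.2435; -7.2435 7.8096]
P' = Q + AᵀP(A−BK) = [15.7269 -7.2435; -7.2435 16.8096]
tr(P') = 32.5365

-1.0387 1.0739 1.0295 -1.1713


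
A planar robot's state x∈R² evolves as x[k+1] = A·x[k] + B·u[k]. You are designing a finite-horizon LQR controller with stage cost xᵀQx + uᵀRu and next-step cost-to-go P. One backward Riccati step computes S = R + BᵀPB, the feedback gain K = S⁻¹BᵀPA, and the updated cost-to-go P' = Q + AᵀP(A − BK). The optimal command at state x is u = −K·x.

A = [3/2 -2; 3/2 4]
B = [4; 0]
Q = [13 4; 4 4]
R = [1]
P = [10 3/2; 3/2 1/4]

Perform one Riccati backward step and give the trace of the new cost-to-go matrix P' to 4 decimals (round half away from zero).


17.7628

BᵀP = [40.0000 6.0000]
S = R + BᵀPB = [1] + [160.0000] = [161.0000]
BᵀPA = [69.0000 -56.0000]
K = S⁻¹·BᵀPA = [0.4286 -0.3478]
A−BK = [-0.2143 -0.6087; 1.5000 4.0000]
AᵀP(A−BK) = [0.2411 0.0000; 0.0000 0.5217]
P' = Q + AᵀP(A−BK) = [13.2411 4.0000; 4.0000 4.5217]
tr(P') = 17.7628
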